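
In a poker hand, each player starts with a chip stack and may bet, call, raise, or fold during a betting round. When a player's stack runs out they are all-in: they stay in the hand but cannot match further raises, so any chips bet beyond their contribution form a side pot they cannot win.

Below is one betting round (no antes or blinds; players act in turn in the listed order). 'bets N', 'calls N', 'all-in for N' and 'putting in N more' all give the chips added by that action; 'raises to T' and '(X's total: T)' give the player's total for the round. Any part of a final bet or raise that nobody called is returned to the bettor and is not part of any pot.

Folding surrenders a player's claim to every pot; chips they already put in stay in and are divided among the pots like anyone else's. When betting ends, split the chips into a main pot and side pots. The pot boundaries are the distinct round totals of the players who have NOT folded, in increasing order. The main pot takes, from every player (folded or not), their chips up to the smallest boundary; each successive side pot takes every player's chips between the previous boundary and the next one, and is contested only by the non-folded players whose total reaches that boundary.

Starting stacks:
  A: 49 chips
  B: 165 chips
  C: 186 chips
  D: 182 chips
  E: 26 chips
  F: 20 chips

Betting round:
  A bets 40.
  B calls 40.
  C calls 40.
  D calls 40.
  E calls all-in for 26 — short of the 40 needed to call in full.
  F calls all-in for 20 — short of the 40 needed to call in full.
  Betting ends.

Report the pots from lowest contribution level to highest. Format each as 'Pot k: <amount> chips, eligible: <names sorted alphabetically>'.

Pot 1: 120 chips, eligible: A, B, C, D, E, F
Pot 2: 30 chips, eligible: A, B, C, D, E
Pot 3: 56 chips, eligible: A, B, C, D

Derivation:
Contributions: A=40, B=40, C=40, D=40, E=26, F=20
Pot levels (distinct totals of non-folded players): 20, 26, 40
Layer 1-20: 20 each from A, B, C, D, E, F = 20*6 = 120 chips; eligible A, B, C, D, E, F
Layer 21-26: 6 each from A, B, C, D, E = 6*5 = 30 chips; eligible A, B, C, D, E
Layer 27-40: 14 each from A, B, C, D = 14*4 = 56 chips; eligible A, B, C, D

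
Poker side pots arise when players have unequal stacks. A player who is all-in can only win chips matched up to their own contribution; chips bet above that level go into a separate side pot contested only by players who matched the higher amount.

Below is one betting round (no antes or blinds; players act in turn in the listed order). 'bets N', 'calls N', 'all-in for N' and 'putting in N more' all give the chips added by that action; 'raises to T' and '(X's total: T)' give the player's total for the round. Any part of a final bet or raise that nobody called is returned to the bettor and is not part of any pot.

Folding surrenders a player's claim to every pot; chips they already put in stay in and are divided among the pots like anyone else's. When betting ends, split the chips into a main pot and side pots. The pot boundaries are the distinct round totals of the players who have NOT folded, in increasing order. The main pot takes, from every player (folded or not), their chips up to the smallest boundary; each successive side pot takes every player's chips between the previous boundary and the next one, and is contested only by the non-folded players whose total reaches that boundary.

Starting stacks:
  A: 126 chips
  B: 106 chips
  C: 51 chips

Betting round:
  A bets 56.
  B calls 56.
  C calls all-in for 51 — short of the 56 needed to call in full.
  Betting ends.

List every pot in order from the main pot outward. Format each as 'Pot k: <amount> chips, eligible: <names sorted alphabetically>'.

Contributions: A=56, B=56, C=51
Pot levels (distinct totals of non-folded players): 51, 56
Layer 1-51: 51 each from A, B, C = 51*3 = 153 chips; eligible A, B, C
Layer 52-56: 5 each from A, B = 5*2 = 10 chips; eligible A, B

Pot 1: 153 chips, eligible: A, B, C
Pot 2: 10 chips, eligible: A, B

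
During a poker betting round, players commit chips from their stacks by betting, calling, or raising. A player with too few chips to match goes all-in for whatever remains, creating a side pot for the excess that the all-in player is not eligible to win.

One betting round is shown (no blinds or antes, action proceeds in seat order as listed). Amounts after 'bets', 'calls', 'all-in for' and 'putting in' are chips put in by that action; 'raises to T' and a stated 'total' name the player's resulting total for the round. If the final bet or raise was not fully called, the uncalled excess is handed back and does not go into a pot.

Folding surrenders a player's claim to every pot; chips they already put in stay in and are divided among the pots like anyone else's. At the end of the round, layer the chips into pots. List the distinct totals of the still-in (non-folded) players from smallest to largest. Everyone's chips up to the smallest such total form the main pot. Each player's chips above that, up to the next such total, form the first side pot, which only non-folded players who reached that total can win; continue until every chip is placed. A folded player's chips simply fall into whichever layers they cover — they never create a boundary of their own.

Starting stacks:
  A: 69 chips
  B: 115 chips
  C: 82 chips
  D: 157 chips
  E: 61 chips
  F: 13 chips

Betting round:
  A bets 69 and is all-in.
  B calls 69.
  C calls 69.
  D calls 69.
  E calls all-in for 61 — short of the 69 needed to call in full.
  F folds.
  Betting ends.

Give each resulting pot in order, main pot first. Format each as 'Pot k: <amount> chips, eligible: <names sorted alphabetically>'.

Contributions: A=69, B=69, C=69, D=69, E=61
Folded: F
Pot levels (distinct totals of non-folded players): 61, 69
Layer 1-61: 61 each from A, B, C, D, E = 61*5 = 305 chips; eligible A, B, C, D, E
Layer 62-69: 8 each from A, B, C, D = 8*4 = 32 chips; eligible A, B, C, D

Pot 1: 305 chips, eligible: A, B, C, D, E
Pot 2: 32 chips, eligible: A, B, C, D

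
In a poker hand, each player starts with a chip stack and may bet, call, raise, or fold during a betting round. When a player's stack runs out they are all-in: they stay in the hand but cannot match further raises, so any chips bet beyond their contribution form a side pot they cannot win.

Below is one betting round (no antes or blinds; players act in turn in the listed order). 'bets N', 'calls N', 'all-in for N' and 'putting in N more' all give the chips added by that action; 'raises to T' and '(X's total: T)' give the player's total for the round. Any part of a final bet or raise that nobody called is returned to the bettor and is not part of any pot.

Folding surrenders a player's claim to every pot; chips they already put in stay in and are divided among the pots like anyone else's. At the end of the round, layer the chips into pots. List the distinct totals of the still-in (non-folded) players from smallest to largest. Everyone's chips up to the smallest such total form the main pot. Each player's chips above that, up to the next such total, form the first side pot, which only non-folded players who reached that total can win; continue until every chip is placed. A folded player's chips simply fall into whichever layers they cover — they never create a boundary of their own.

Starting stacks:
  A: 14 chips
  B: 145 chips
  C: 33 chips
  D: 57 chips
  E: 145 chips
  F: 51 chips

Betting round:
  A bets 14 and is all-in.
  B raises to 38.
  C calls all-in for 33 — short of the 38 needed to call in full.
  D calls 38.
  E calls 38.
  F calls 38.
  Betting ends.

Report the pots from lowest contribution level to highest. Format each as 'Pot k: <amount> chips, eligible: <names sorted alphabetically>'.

Contributions: A=14, B=38, C=33, D=38, E=38, F=38
Pot levels (distinct totals of non-folded players): 14, 33, 38
Layer 1-14: 14 each from A, B, C, D, E, F = 14*6 = 84 chips; eligible A, B, C, D, E, F
Layer 15-33: 19 each from B, C, D, E, F = 19*5 = 95 chips; eligible B, C, D, E, F
Layer 34-38: 5 each from B, D, E, F = 5*4 = 20 chips; eligible B, D, E, F

Pot 1: 84 chips, eligible: A, B, C, D, E, F
Pot 2: 95 chips, eligible: B, C, D, E, F
Pot 3: 20 chips, eligible: B, D, E, F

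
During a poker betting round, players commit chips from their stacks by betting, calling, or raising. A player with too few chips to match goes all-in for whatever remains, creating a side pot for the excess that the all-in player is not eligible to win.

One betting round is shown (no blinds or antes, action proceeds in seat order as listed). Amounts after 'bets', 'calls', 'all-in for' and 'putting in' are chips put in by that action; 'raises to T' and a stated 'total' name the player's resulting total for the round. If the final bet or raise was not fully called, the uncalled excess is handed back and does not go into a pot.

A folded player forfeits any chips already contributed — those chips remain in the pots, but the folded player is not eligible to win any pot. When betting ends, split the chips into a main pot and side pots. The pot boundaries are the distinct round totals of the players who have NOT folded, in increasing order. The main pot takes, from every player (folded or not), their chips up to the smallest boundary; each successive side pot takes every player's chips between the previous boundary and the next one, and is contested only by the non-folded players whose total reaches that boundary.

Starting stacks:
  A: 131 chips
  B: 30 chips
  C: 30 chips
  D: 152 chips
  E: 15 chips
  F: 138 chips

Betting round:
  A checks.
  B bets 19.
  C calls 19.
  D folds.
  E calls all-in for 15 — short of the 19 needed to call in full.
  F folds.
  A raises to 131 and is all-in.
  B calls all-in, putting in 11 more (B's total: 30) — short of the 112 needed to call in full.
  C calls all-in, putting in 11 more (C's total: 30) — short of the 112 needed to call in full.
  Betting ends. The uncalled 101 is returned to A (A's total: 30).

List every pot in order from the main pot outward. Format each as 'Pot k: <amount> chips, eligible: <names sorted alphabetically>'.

Contributions (after 101 returned to A): A=30, B=30, C=30, E=15
Folded: D, F
Pot levels (distinct totals of non-folded players): 15, 30
Layer 1-15: 15 each from A, B, C, E = 15*4 = 60 chips; eligible A, B, C, E
Layer 16-30: 15 each from A, B, C = 15*3 = 45 chips; eligible A, B, C

Pot 1: 60 chips, eligible: A, B, C, E
Pot 2: 45 chips, eligible: A, B, C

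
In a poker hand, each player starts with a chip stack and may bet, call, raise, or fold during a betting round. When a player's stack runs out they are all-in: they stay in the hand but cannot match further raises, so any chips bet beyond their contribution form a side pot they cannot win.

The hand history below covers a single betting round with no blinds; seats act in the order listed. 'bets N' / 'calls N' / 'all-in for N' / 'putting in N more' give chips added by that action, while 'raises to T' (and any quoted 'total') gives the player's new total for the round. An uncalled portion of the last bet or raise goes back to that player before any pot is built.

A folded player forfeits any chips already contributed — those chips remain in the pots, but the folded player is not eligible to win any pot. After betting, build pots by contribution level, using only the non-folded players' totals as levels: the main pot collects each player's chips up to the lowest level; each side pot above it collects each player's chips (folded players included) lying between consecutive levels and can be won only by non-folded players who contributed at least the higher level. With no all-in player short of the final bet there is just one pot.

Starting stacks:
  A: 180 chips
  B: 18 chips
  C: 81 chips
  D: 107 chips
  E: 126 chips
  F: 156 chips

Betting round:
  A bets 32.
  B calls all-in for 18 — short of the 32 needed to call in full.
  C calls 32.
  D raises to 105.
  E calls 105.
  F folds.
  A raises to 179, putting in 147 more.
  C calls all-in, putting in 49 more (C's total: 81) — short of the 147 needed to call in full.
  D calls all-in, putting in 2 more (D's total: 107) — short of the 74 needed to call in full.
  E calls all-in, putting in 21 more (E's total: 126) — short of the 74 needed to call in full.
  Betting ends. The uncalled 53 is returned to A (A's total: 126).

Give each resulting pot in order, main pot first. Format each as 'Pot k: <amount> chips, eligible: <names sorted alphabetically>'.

Contributions (after 53 returned to A): A=126, B=18, C=81, D=107, E=126
Folded: F
Pot levels (distinct totals of non-folded players): 18, 81, 107, 126
Layer 1-18: 18 each from A, B, C, D, E = 18*5 = 90 chips; eligible A, B, C, D, E
Layer 19-81: 63 each from A, C, D, E = 63*4 = 252 chips; eligible A, C, D, E
Layer 82-107: 26 each from A, D, E = 26*3 = 78 chips; eligible A, D, E
Layer 108-126: 19 each from A, E = 19*2 = 38 chips; eligible A, E

Pot 1: 90 chips, eligible: A, B, C, D, E
Pot 2: 252 chips, eligible: A, C, D, E
Pot 3: 78 chips, eligible: A, D, E
Pot 4: 38 chips, eligible: A, E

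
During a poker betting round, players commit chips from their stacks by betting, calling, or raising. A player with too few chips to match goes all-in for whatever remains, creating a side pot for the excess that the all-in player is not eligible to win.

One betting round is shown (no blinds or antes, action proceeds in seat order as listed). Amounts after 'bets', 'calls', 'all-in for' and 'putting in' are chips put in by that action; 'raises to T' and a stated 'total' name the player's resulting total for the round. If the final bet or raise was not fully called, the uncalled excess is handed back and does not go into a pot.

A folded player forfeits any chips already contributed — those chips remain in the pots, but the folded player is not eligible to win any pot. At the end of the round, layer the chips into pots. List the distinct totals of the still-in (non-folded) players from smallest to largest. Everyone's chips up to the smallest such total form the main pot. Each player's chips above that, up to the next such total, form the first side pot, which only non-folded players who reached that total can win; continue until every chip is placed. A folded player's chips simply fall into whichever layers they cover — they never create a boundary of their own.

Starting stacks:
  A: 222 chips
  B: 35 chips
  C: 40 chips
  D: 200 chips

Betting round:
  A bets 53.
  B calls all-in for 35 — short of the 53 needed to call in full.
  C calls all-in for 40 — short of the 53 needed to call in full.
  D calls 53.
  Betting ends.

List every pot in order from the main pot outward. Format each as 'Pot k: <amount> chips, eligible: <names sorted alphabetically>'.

Pot 1: 140 chips, eligible: A, B, C, D
Pot 2: 15 chips, eligible: A, C, D
Pot 3: 26 chips, eligible: A, D

Derivation:
Contributions: A=53, B=35, C=40, D=53
Pot levels (distinct totals of non-folded players): 35, 40, 53
Layer 1-35: 35 each from A, B, C, D = 35*4 = 140 chips; eligible A, B, C, D
Layer 36-40: 5 each from A, C, D = 5*3 = 15 chips; eligible A, C, D
Layer 41-53: 13 each from A, D = 13*2 = 26 chips; eligible A, D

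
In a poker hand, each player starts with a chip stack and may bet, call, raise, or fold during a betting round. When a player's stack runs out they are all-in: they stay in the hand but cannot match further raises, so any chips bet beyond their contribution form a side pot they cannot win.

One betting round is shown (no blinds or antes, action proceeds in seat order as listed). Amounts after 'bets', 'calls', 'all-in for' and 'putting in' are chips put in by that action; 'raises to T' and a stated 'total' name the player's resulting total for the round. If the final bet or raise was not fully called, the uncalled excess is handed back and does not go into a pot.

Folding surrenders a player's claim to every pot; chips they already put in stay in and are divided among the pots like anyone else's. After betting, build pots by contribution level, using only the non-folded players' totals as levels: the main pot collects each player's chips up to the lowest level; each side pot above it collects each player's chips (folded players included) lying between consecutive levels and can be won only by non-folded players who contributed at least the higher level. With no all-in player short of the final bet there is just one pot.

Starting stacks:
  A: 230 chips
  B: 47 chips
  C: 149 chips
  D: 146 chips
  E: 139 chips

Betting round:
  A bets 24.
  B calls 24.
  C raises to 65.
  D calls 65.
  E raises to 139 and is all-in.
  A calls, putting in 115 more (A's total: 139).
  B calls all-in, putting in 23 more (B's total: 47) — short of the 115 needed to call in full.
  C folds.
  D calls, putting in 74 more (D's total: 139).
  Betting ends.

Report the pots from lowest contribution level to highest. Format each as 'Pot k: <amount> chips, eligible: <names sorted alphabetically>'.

Contributions: A=139, B=47, C=65, D=139, E=139
Folded: C
Pot levels (distinct totals of non-folded players): 47, 139
Layer 1-47: 47 each from A, B, C, D, E = 47*5 = 235 chips; eligible A, B, D, E
Layer 48-139: A 92 + C 18 + D 92 + E 92 = 294 chips; eligible A, D, E

Pot 1: 235 chips, eligible: A, B, D, E
Pot 2: 294 chips, eligible: A, D, E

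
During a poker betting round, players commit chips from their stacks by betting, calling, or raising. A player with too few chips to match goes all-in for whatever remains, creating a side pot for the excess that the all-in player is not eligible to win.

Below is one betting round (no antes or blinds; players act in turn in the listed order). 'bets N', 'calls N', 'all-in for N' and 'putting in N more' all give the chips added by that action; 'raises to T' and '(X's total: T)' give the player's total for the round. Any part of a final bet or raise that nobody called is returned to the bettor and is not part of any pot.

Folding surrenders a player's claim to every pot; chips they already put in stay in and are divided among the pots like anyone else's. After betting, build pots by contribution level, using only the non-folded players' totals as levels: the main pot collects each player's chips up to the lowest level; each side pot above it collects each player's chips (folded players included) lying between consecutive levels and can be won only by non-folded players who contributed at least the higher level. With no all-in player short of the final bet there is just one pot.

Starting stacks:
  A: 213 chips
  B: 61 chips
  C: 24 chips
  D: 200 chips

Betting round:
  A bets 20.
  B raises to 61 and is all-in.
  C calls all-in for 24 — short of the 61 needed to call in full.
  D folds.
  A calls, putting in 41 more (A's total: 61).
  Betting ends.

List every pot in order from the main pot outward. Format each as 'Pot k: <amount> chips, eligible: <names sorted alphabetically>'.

Contributions: A=61, B=61, C=24
Folded: D
Pot levels (distinct totals of non-folded players): 24, 61
Layer 1-24: 24 each from A, B, C = 24*3 = 72 chips; eligible A, B, C
Layer 25-61: 37 each from A, B = 37*2 = 74 chips; eligible A, B

Pot 1: 72 chips, eligible: A, B, C
Pot 2: 74 chips, eligible: A, B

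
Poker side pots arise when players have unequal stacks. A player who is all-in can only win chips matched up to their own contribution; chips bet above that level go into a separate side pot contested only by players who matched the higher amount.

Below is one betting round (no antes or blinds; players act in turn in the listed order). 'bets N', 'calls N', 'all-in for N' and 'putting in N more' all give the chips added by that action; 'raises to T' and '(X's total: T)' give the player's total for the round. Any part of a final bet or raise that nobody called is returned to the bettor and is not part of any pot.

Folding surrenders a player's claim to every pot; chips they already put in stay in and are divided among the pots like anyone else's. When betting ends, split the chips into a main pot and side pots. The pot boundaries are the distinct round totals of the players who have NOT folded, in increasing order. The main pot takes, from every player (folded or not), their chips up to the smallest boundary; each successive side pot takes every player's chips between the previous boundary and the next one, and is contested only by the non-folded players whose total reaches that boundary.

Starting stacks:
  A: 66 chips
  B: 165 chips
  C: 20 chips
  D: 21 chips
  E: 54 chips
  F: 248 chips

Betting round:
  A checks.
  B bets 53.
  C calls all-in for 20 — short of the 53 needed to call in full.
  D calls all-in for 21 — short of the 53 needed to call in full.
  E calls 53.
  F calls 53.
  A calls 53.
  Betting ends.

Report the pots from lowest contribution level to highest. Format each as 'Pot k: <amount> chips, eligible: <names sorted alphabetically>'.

Pot 1: 120 chips, eligible: A, B, C, D, E, F
Pot 2: 5 chips, eligible: A, B, D, E, F
Pot 3: 128 chips, eligible: A, B, E, F

Derivation:
Contributions: A=53, B=53, C=20, D=21, E=53, F=53
Pot levels (distinct totals of non-folded players): 20, 21, 53
Layer 1-20: 20 each from A, B, C, D, E, F = 20*6 = 120 chips; eligible A, B, C, D, E, F
Layer 21-21: 1 each from A, B, D, E, F = 1*5 = 5 chips; eligible A, B, D, E, F
Layer 22-53: 32 each from A, B, E, F = 32*4 = 128 chips; eligible A, B, E, F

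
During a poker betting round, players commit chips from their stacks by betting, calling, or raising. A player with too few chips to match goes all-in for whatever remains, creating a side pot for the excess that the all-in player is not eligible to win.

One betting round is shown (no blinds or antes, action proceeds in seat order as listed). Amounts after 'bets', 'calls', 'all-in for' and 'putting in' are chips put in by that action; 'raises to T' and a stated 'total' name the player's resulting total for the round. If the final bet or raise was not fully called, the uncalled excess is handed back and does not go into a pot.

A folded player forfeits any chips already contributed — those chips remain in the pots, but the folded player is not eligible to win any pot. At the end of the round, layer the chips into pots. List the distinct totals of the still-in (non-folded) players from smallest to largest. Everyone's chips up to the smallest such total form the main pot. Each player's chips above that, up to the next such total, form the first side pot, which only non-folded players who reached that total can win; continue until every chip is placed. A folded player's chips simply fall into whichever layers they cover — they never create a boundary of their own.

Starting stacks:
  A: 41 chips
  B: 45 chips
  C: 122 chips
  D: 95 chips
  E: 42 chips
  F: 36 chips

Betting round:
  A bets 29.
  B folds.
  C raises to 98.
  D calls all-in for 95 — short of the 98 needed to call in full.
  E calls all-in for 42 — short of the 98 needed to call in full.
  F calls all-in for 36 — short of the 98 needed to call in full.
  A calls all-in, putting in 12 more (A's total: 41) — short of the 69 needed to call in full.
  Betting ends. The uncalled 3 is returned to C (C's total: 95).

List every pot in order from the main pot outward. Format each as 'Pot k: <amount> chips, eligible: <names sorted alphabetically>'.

Contributions (after 3 returned to C): A=41, C=95, D=95, E=42, F=36
Folded: B
Pot levels (distinct totals of non-folded players): 36, 41, 42, 95
Layer 1-36: 36 each from A, C, D, E, F = 36*5 = 180 chips; eligible A, C, D, E, F
Layer 37-41: 5 each from A, C, D, E = 5*4 = 20 chips; eligible A, C, D, E
Layer 42-42: 1 each from C, D, E = 1*3 = 3 chips; eligible C, D, E
Layer 43-95: 53 each from C, D = 53*2 = 106 chips; eligible C, D

Pot 1: 180 chips, eligible: A, C, D, E, F
Pot 2: 20 chips, eligible: A, C, D, E
Pot 3: 3 chips, eligible: C, D, E
Pot 4: 106 chips, eligible: C, D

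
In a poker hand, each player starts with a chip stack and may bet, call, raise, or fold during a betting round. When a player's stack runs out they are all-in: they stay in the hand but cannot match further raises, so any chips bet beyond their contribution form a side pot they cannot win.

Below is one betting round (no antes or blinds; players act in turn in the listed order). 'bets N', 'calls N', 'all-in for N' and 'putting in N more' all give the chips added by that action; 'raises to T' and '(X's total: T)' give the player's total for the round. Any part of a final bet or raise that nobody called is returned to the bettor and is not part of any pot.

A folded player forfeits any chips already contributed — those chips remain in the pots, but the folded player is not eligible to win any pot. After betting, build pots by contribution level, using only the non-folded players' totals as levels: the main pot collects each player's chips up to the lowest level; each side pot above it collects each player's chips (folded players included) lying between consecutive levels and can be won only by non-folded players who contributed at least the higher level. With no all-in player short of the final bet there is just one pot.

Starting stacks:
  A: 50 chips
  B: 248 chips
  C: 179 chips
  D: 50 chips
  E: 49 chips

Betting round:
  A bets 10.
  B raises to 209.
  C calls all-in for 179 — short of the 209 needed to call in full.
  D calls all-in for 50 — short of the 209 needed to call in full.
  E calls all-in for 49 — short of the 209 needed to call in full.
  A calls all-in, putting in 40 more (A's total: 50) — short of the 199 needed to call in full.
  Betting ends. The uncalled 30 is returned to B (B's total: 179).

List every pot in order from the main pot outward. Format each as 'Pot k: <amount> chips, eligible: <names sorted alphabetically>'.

Pot 1: 245 chips, eligible: A, B, C, D, E
Pot 2: 4 chips, eligible: A, B, C, D
Pot 3: 258 chips, eligible: B, C

Derivation:
Contributions (after 30 returned to B): A=50, B=179, C=179, D=50, E=49
Pot levels (distinct totals of non-folded players): 49, 50, 179
Layer 1-49: 49 each from A, B, C, D, E = 49*5 = 245 chips; eligible A, B, C, D, E
Layer 50-50: 1 each from A, B, C, D = 1*4 = 4 chips; eligible A, B, C, D
Layer 51-179: 129 each from B, C = 129*2 = 258 chips; eligible B, C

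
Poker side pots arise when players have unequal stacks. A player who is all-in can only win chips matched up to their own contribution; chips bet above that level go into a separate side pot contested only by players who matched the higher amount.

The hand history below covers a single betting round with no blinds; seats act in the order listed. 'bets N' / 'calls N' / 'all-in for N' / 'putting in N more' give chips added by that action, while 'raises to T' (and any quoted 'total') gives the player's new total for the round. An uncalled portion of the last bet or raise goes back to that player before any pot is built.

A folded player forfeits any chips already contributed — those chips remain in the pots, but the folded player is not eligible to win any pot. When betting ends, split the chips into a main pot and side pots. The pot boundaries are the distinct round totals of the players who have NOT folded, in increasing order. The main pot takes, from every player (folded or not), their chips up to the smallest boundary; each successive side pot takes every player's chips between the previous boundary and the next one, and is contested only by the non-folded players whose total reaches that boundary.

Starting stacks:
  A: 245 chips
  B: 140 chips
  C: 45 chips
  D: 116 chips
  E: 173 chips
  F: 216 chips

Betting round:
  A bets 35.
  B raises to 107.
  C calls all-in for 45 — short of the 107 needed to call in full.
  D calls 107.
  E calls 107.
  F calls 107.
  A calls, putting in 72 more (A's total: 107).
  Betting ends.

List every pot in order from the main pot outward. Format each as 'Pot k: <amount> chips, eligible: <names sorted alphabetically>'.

Contributions: A=107, B=107, C=45, D=107, E=107, F=107
Pot levels (distinct totals of non-folded players): 45, 107
Layer 1-45: 45 each from A, B, C, D, E, F = 45*6 = 270 chips; eligible A, B, C, D, E, F
Layer 46-107: 62 each from A, B, D, E, F = 62*5 = 310 chips; eligible A, B, D, E, F

Pot 1: 270 chips, eligible: A, B, C, D, E, F
Pot 2: 310 chips, eligible: A, B, D, E, F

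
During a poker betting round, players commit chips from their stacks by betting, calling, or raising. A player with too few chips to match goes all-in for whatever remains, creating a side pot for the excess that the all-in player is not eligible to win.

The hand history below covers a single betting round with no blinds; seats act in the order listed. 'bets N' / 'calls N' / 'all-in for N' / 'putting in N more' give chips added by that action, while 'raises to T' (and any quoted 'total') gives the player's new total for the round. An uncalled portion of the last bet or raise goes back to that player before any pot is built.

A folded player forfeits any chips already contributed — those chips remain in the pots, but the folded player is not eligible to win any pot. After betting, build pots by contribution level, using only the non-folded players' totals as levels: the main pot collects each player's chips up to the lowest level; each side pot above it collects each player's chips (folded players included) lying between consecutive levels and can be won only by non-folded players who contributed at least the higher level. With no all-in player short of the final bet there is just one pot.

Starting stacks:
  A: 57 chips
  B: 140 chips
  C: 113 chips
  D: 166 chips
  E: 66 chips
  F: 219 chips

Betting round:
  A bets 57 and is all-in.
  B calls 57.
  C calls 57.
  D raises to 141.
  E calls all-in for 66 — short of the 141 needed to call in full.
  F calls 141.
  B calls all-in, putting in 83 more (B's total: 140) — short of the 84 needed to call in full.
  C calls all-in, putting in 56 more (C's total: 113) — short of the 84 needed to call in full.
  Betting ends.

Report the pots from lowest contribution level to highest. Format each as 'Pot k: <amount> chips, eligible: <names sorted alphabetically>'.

Pot 1: 342 chips, eligible: A, B, C, D, E, F
Pot 2: 45 chips, eligible: B, C, D, E, F
Pot 3: 188 chips, eligible: B, C, D, F
Pot 4: 81 chips, eligible: B, D, F
Pot 5: 2 chips, eligible: D, F

Derivation:
Contributions: A=57, B=140, C=113, D=141, E=66, F=141
Pot levels (distinct totals of non-folded players): 57, 66, 113, 140, 141
Layer 1-57: 57 each from A, B, C, D, E, F = 57*6 = 342 chips; eligible A, B, C, D, E, F
Layer 58-66: 9 each from B, C, D, E, F = 9*5 = 45 chips; eligible B, C, D, E, F
Layer 67-113: 47 each from B, C, D, F = 47*4 = 188 chips; eligible B, C, D, F
Layer 114-140: 27 each from B, D, F = 27*3 = 81 chips; eligible B, D, F
Layer 141-141: 1 each from D, F = 1*2 = 2 chips; eligible D, F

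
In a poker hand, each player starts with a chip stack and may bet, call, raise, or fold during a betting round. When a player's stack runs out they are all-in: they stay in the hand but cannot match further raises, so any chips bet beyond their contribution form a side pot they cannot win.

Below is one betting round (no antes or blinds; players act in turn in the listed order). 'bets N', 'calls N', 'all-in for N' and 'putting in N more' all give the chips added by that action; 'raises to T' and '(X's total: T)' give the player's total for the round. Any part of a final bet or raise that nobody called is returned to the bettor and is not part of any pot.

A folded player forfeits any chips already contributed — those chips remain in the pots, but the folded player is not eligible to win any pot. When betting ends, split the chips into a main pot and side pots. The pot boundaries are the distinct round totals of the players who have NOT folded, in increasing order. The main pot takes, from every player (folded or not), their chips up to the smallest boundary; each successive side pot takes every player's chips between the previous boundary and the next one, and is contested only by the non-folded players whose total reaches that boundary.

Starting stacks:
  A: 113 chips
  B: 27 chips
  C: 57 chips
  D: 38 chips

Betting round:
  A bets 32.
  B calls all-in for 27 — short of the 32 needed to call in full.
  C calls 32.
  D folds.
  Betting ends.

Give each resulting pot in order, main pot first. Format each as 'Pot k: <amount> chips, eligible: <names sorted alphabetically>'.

Contributions: A=32, B=27, C=32
Folded: D
Pot levels (distinct totals of non-folded players): 27, 32
Layer 1-27: 27 each from A, B, C = 27*3 = 81 chips; eligible A, B, C
Layer 28-32: 5 each from A, C = 5*2 = 10 chips; eligible A, C

Pot 1: 81 chips, eligible: A, B, C
Pot 2: 10 chips, eligible: A, C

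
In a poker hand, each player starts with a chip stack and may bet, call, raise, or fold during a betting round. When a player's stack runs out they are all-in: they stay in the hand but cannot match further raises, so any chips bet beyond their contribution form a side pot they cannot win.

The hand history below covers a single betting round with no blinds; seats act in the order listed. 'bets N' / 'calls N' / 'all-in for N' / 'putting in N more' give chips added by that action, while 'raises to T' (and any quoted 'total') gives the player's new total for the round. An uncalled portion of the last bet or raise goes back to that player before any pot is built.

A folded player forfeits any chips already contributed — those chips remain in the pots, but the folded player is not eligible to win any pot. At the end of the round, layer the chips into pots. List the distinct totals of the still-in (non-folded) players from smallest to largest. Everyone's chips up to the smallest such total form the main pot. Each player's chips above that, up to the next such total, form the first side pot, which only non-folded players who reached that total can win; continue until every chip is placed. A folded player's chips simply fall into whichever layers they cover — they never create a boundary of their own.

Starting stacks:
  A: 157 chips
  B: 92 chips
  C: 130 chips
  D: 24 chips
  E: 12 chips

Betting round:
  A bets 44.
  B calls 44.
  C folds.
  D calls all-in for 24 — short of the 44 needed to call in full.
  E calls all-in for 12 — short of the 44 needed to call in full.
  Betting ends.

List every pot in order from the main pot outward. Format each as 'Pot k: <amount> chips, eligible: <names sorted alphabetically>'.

Contributions: A=44, B=44, D=24, E=12
Folded: C
Pot levels (distinct totals of non-folded players): 12, 24, 44
Layer 1-12: 12 each from A, B, D, E = 12*4 = 48 chips; eligible A, B, D, E
Layer 13-24: 12 each from A, B, D = 12*3 = 36 chips; eligible A, B, D
Layer 25-44: 20 each from A, B = 20*2 = 40 chips; eligible A, B

Pot 1: 48 chips, eligible: A, B, D, E
Pot 2: 36 chips, eligible: A, B, D
Pot 3: 40 chips, eligible: A, B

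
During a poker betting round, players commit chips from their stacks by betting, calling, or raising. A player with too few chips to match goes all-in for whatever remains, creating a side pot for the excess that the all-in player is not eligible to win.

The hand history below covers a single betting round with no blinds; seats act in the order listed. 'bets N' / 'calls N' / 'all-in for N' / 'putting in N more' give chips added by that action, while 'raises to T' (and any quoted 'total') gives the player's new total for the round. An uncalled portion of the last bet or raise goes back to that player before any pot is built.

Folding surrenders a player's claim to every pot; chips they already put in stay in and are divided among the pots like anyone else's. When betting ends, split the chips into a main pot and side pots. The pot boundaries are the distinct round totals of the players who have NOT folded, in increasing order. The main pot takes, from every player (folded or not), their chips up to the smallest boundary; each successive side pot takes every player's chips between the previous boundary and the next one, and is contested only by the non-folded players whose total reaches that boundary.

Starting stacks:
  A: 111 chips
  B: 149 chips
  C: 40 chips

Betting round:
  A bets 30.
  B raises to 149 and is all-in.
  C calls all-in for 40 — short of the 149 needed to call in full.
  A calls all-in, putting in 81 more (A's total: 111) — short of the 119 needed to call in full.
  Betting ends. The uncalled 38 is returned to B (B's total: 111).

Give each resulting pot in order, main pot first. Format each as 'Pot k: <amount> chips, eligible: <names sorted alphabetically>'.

Contributions (after 38 returned to B): A=111, B=111, C=40
Pot levels (distinct totals of non-folded players): 40, 111
Layer 1-40: 40 each from A, B, C = 40*3 = 120 chips; eligible A, B, C
Layer 41-111: 71 each from A, B = 71*2 = 142 chips; eligible A, B

Pot 1: 120 chips, eligible: A, B, C
Pot 2: 142 chips, eligible: A, B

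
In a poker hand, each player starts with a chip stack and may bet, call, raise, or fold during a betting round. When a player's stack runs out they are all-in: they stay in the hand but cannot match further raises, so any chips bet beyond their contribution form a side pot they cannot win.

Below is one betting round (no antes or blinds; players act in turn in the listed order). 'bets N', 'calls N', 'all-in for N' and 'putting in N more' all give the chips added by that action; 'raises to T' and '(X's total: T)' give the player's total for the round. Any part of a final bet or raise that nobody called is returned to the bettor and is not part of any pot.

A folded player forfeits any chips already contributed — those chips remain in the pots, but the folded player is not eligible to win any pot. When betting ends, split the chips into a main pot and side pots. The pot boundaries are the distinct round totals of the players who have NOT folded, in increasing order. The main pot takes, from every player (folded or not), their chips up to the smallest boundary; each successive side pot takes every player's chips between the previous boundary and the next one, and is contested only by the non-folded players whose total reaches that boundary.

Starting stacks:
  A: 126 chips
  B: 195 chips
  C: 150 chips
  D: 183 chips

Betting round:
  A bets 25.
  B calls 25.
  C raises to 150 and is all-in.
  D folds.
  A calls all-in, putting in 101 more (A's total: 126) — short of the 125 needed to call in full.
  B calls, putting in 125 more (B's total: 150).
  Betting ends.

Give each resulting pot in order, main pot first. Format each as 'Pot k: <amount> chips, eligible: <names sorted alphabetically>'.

Pot 1: 378 chips, eligible: A, B, C
Pot 2: 48 chips, eligible: B, C

Derivation:
Contributions: A=126, B=150, C=150
Folded: D
Pot levels (distinct totals of non-folded players): 126, 150
Layer 1-126: 126 each from A, B, C = 126*3 = 378 chips; eligible A, B, C
Layer 127-150: 24 each from B, C = 24*2 = 48 chips; eligible B, C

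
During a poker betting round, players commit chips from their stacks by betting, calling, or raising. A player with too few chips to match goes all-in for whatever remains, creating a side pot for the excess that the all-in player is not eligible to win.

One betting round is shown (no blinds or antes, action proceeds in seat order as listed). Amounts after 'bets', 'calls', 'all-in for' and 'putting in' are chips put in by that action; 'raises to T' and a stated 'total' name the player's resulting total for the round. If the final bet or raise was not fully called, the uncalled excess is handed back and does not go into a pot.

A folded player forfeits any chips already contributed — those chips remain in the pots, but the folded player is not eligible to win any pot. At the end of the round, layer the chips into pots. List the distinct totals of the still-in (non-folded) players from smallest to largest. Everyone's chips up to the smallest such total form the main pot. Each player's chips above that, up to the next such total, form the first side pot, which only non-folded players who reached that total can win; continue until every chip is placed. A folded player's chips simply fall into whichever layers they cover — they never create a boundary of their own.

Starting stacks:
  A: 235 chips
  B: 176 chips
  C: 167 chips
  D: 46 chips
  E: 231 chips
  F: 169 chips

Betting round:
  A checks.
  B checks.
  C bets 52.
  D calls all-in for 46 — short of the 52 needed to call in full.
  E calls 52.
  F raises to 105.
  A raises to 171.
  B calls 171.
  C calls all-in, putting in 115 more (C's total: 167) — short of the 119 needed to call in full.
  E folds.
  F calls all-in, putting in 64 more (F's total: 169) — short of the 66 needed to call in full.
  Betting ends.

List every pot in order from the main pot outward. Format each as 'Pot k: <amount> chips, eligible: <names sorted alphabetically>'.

Contributions: A=171, B=171, C=167, D=46, E=52, F=169
Folded: E
Pot levels (distinct totals of non-folded players): 46, 167, 169, 171
Layer 1-46: 46 each from A, B, C, D, E, F = 46*6 = 276 chips; eligible A, B, C, D, F
Layer 47-167: A 121 + B 121 + C 121 + E 6 + F 121 = 490 chips; eligible A, B, C, F
Layer 168-169: 2 each from A, B, F = 2*3 = 6 chips; eligible A, B, F
Layer 170-171: 2 each from A, B = 2*2 = 4 chips; eligible A, B

Pot 1: 276 chips, eligible: A, B, C, D, F
Pot 2: 490 chips, eligible: A, B, C, F
Pot 3: 6 chips, eligible: A, B, F
Pot 4: 4 chips, eligible: A, B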